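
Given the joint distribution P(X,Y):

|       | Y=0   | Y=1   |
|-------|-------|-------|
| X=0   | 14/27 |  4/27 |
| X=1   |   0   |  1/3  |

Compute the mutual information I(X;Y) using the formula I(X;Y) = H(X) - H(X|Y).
0.4895 bits

I(X;Y) = H(X) - H(X|Y)

Marginal of X (row sums):
  P(X=0) = 14/27 + 4/27 = 2/3
  P(X=1) = 0 + 1/3 = 1/3
H(X) = -[(2/3)·log₂(2/3) + (1/3)·log₂(1/3)]
  = 0.3900 + 0.5283 = 0.9183 bits

Marginal of Y (column sums):
  P(Y=0) = 14/27 + 0 = 14/27
  P(Y=1) = 4/27 + 1/3 = 13/27
H(X|Y) = Σ_y P(y)·H(X|Y=y):
  Y=0: P(Y=0) = 14/27, P(X|Y=0) = (1, 0) → H(X|Y=0) = 0.0000
  Y=1: P(Y=1) = 13/27, P(X|Y=1) = (4/13, 9/13) → H(X|Y=1) = 0.8905
H(X|Y) = (14/27)·0.0000 + (13/27)·0.8905 = 0.4288 bits

I(X;Y) = H(X) - H(X|Y) = 0.9183 - 0.4288 = 0.4895 bits

Cross-check via I(X;Y) = H(X) + H(Y) - H(X,Y): computing H(Y) from the column sums and H(X,Y) from the 4 cells in the same way gives H(Y) = 0.9990 bits and H(X,Y) = 1.4278 bits, so
I(X;Y) = 0.9183 + 0.9990 - 1.4278 = 0.4895 bits ✓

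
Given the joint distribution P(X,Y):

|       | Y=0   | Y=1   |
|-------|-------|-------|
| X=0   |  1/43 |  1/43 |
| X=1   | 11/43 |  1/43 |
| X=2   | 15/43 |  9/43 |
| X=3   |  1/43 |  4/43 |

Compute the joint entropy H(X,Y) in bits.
2.3289 bits

H(X,Y) = -Σ_{x,y} P(x,y) log₂ P(x,y). Per-cell terms -P(x,y)·log₂P(x,y):
  X=0: 0.1262, 0.1262
  X=1: 0.5031, 0.1262
  X=2: 0.5300, 0.4723
  X=3: 0.1262, 0.3187
Sum of the 8 terms: H(X,Y) = 2.3289 bits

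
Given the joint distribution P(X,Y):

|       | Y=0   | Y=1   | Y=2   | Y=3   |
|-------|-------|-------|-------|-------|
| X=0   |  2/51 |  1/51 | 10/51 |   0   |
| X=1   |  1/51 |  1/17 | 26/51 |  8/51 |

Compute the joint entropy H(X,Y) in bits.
2.0217 bits

H(X,Y) = -Σ_{x,y} P(x,y) log₂ P(x,y). Per-cell terms -P(x,y)·log₂P(x,y):
  X=0: 0.18323, 0.11122, 0.46088, 0.00000
  X=1: 0.11122, 0.24044, 0.49552, 0.41920
  (cells with P = 0 contribute 0)
Sum of the 8 terms: H(X,Y) = 2.0217 bits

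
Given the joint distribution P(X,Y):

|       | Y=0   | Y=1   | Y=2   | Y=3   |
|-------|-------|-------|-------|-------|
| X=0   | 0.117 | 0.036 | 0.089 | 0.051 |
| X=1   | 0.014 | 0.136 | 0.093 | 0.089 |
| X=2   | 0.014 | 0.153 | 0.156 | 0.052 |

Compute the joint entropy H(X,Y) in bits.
3.3119 bits

H(X,Y) = -Σ_{x,y} P(x,y) log₂ P(x,y). Per-cell terms -P(x,y)·log₂P(x,y):
  X=0: 0.36216, 0.17265, 0.31061, 0.21896
  X=1: 0.08622, 0.39145, 0.31868, 0.31061
  X=2: 0.08622, 0.41438, 0.41814, 0.22180
Sum of the 12 terms: H(X,Y) = 3.3119 bits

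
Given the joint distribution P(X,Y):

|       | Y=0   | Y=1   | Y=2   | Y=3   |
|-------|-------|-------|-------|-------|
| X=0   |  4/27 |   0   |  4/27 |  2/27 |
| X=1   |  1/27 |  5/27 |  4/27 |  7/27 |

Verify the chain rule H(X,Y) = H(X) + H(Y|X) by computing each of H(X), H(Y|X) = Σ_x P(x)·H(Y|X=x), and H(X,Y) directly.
H(X) = 0.9510 bits, H(Y|X) = 1.6831 bits, H(X,Y) = 2.6341 bits

Marginal of X (row sums):
  P(X=0) = 4/27 + 0 + 4/27 + 2/27 = 10/27
  P(X=1) = 1/27 + 5/27 + 4/27 + 7/27 = 17/27
H(X) = -[(10/27)·log₂(10/27) + (17/27)·log₂(17/27)]
  = 0.53073 + 0.42023 = 0.9510 bits

H(Y|X) = Σ_x P(x)·H(Y|X=x):
  X=0: P(X=0) = 10/27, P(Y|X=0) = (2/5, 0, 2/5, 1/5) → H(Y|X=0) = 1.52193
  X=1: P(X=1) = 17/27, P(Y|X=1) = (1/17, 5/17, 4/17, 7/17) → H(Y|X=1) = 1.77798
H(Y|X) = (10/27)·1.52193 + (17/27)·1.77798 = 1.6831 bits

H(X,Y) = -Σ_{x,y} P(x,y) log₂ P(x,y). Per-cell terms -P(x,y)·log₂P(x,y):
  X=0: 0.40813, 0.00000, 0.40813, 0.27814
  X=1: 0.17611, 0.45055, 0.40813, 0.50492
  (cells with P = 0 contribute 0)
Sum of the 8 terms: H(X,Y) = 2.6341 bits

Chain rule check:
  H(X) + H(Y|X) = 0.9510 + 1.6831 = 2.6341 bits
  H(X,Y) = 2.6341 bits
✓ Chain rule verified.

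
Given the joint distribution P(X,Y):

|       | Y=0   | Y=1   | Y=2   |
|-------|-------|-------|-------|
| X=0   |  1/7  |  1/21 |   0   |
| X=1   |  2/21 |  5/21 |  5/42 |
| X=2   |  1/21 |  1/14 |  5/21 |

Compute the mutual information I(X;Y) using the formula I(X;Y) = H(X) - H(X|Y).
0.3155 bits

I(X;Y) = H(X) - H(X|Y)

Marginal of X (row sums):
  P(X=0) = 1/7 + 1/21 + 0 = 4/21
  P(X=1) = 2/21 + 5/21 + 5/42 = 19/42
  P(X=2) = 1/21 + 1/14 + 5/21 = 5/14
H(X) = -[(4/21)·log₂(4/21) + (19/42)·log₂(19/42) + (5/14)·log₂(5/14)]
  = 0.4557 + 0.5177 + 0.5305 = 1.5039 bits

Marginal of Y (column sums):
  P(Y=0) = 1/7 + 2/21 + 1/21 = 2/7
  P(Y=1) = 1/21 + 5/21 + 1/14 = 5/14
  P(Y=2) = 0 + 5/42 + 5/21 = 5/14
H(X|Y) = Σ_y P(y)·H(X|Y=y):
  Y=0: P(Y=0) = 2/7, P(X|Y=0) = (1/2, 1/3, 1/6) → H(X|Y=0) = 1.4591
  Y=1: P(Y=1) = 5/14, P(X|Y=1) = (2/15, 2/3, 1/5) → H(X|Y=1) = 1.2419
  Y=2: P(Y=2) = 5/14, P(X|Y=2) = (0, 1/3, 2/3) → H(X|Y=2) = 0.9183
H(X|Y) = (2/7)·1.4591 + (5/14)·1.2419 + (5/14)·0.9183 = 1.1884 bits

I(X;Y) = H(X) - H(X|Y) = 1.5039 - 1.1884 = 0.3155 bits

Cross-check via I(X;Y) = H(X) + H(Y) - H(X,Y): computing H(Y) from the column sums and H(X,Y) from the 9 cells in the same way gives H(Y) = 1.5774 bits and H(X,Y) = 2.7658 bits, so
I(X;Y) = 1.5039 + 1.5774 - 2.7658 = 0.3155 bits ✓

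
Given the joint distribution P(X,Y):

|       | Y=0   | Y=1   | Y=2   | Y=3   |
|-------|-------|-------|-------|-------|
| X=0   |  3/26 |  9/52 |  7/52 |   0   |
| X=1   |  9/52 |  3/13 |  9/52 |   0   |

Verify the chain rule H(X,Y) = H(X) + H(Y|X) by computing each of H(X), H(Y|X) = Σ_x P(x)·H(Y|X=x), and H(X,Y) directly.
H(X) = 0.9829 bits, H(Y|X) = 1.5682 bits, H(X,Y) = 2.5510 bits

Marginal of X (row sums):
  P(X=0) = 3/26 + 9/52 + 7/52 + 0 = 11/26
  P(X=1) = 9/52 + 3/13 + 9/52 + 0 = 15/26
H(X) = -[(11/26)·log₂(11/26) + (15/26)·log₂(15/26)]
  = 0.52504 + 0.45782 = 0.9829 bits

H(Y|X) = Σ_x P(x)·H(Y|X=x):
  X=0: P(X=0) = 11/26, P(Y|X=0) = (3/11, 9/22, 7/22, 0) → H(Y|X=0) = 1.56441
  X=1: P(X=1) = 15/26, P(Y|X=1) = (3/10, 2/5, 3/10, 0) → H(Y|X=1) = 1.57095
H(Y|X) = (11/26)·1.56441 + (15/26)·1.57095 = 1.5682 bits

H(X,Y) = -Σ_{x,y} P(x,y) log₂ P(x,y). Per-cell terms -P(x,y)·log₂P(x,y):
  X=0: 0.35948, 0.43797, 0.38945, 0.00000
  X=1: 0.43797, 0.48819, 0.43797, 0.00000
  (cells with P = 0 contribute 0)
Sum of the 8 terms: H(X,Y) = 2.5510 bits

Chain rule check:
  H(X) + H(Y|X) = 0.9829 + 1.5682 = 2.5511 bits
  H(X,Y) = 2.5510 bits
✓ Chain rule verified (Δ = 0.0001 is 4-dp rounding noise: each of the three values was rounded independently).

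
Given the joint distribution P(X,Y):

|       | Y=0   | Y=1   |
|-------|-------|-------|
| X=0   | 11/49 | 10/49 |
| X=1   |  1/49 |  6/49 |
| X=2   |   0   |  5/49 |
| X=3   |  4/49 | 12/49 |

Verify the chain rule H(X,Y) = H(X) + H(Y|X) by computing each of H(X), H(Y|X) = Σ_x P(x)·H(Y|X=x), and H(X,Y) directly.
H(X) = 1.7882 bits, H(Y|X) = 0.7773 bits, H(X,Y) = 2.5655 bits

Marginal of X (row sums):
  P(X=0) = 11/49 + 10/49 = 3/7
  P(X=1) = 1/49 + 6/49 = 1/7
  P(X=2) = 0 + 5/49 = 5/49
  P(X=3) = 4/49 + 12/49 = 16/49
H(X) = -[(3/7)·log₂(3/7) + (1/7)·log₂(1/7) + (5/49)·log₂(5/49) + (16/49)·log₂(16/49)]
  = 0.52388 + 0.40105 + 0.33600 + 0.52725 = 1.7882 bits

H(Y|X) = Σ_x P(x)·H(Y|X=x):
  X=0: P(X=0) = 3/7, P(Y|X=0) = (11/21, 10/21) → H(Y|X=0) = 0.99836
  X=1: P(X=1) = 1/7, P(Y|X=1) = (1/7, 6/7) → H(Y|X=1) = 0.59167
  X=2: P(X=2) = 5/49, P(Y|X=2) = (0, 1) → H(Y|X=2) = 0.00000
  X=3: P(X=3) = 16/49, P(Y|X=3) = (1/4, 3/4) → H(Y|X=3) = 0.81128
H(Y|X) = (3/7)·0.99836 + (1/7)·0.59167 + (5/49)·0.00000 + (16/49)·0.81128 = 0.7773 bits

H(X,Y) = -Σ_{x,y} P(x,y) log₂ P(x,y). Per-cell terms -P(x,y)·log₂P(x,y):
  X=0: 0.48384, 0.46791
  X=1: 0.11459, 0.37099
  X=2: 0.00000, 0.33600
  X=3: 0.29508, 0.49708
  (cells with P = 0 contribute 0)
Sum of the 8 terms: H(X,Y) = 2.5655 bits

Chain rule check:
  H(X) + H(Y|X) = 1.7882 + 0.7773 = 2.5655 bits
  H(X,Y) = 2.5655 bits
✓ Chain rule verified.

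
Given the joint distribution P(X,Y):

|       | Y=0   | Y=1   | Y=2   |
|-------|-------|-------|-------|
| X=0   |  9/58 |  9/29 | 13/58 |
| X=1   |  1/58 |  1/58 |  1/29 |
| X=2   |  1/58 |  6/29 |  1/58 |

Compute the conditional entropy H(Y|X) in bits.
1.3356 bits

H(Y|X) = H(X,Y) - H(X)

H(X,Y) = -Σ_{x,y} P(x,y) log₂ P(x,y). Per-cell terms -P(x,y)·log₂P(x,y):
  X=0: 0.4171121, 0.5238794, 0.4835868
  X=1: 0.1009997, 0.1009997, 0.1675166
  X=2: 0.1009997, 0.4702797, 0.1009997
Sum of the 9 terms: H(X,Y) = 2.466373 bits

Marginal of X (row sums):
  P(X=0) = 9/58 + 9/29 + 13/58 = 20/29
  P(X=1) = 1/58 + 1/58 + 1/29 = 2/29
  P(X=2) = 1/58 + 6/29 + 1/58 = 7/29
H(X) = -[(20/29)·log₂(20/29) + (2/29)·log₂(2/29) + (7/29)·log₂(7/29)]
  = 0.3696917 + 0.2660677 + 0.4949787 = 1.130738 bits

H(Y|X) = H(X,Y) - H(X) = 2.466373 - 1.130738 = 1.3356 bits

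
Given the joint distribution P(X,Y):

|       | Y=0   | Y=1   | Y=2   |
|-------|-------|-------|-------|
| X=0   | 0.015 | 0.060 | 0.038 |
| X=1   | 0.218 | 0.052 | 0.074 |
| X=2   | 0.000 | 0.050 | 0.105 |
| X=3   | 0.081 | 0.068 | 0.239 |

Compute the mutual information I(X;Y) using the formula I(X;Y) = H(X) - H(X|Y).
0.2599 bits

I(X;Y) = H(X) - H(X|Y)

Marginal of X (row sums):
  P(X=0) = 0.015 + 0.060 + 0.038 = 0.113
  P(X=1) = 0.218 + 0.052 + 0.074 = 0.344
  P(X=2) = 0.000 + 0.050 + 0.105 = 0.155
  P(X=3) = 0.081 + 0.068 + 0.239 = 0.388
H(X) = -[0.113·log₂(0.113) + 0.344·log₂(0.344) + 0.155·log₂(0.155) + 0.388·log₂(0.388)]
  = 0.35545 + 0.52959 + 0.41690 + 0.52996 = 1.8319 bits

Marginal of Y (column sums):
  P(Y=0) = 0.015 + 0.218 + 0.000 + 0.081 = 0.314
  P(Y=1) = 0.060 + 0.052 + 0.050 + 0.068 = 0.230
  P(Y=2) = 0.038 + 0.074 + 0.105 + 0.239 = 0.456
H(X|Y) = Σ_y P(y)·H(X|Y=y):
  Y=0: P(Y=0) = 0.314, P(X|Y=0) = (15/314, 109/157, 0, 81/314) → H(X|Y=0) = 1.07935
  Y=1: P(Y=1) = 0.230, P(X|Y=1) = (6/23, 26/115, 5/23, 34/115) → H(X|Y=1) = 1.98907
  Y=2: P(Y=2) = 0.456, P(X|Y=2) = (1/12, 37/228, 35/152, 239/456) → H(X|Y=2) = 1.70082
H(X|Y) = 0.314·1.07935 + 0.230·1.98907 + 0.456·1.70082 = 1.5720 bits

I(X;Y) = H(X) - H(X|Y) = 1.8319 - 1.5720 = 0.2599 bits

Cross-check via I(X;Y) = H(X) + H(Y) - H(X,Y): computing H(Y) from the column sums and H(X,Y) from the 12 cells in the same way gives H(Y) = 1.5290 bits and H(X,Y) = 3.1010 bits, so
I(X;Y) = 1.8319 + 1.5290 - 3.1010 = 0.2599 bits ✓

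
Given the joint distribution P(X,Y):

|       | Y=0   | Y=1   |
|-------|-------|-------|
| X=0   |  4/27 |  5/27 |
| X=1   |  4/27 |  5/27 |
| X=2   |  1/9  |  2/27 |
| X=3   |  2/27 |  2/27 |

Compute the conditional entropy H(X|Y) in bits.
1.9050 bits

H(X|Y) = H(X,Y) - H(Y)

H(X,Y) = -Σ_{x,y} P(x,y) log₂ P(x,y). Per-cell terms -P(x,y)·log₂P(x,y):
  X=0: 0.40813, 0.45055
  X=1: 0.40813, 0.45055
  X=2: 0.35221, 0.27814
  X=3: 0.27814, 0.27814
Sum of the 8 terms: H(X,Y) = 2.9040 bits

Marginal of Y (column sums):
  P(Y=0) = 4/27 + 4/27 + 1/9 + 2/27 = 13/27
  P(Y=1) = 5/27 + 5/27 + 2/27 + 2/27 = 14/27
H(Y) = -[(13/27)·log₂(13/27) + (14/27)·log₂(14/27)]
  = 0.50770 + 0.49131 = 0.9990 bits

H(X|Y) = H(X,Y) - H(Y) = 2.9040 - 0.9990 = 1.9050 bits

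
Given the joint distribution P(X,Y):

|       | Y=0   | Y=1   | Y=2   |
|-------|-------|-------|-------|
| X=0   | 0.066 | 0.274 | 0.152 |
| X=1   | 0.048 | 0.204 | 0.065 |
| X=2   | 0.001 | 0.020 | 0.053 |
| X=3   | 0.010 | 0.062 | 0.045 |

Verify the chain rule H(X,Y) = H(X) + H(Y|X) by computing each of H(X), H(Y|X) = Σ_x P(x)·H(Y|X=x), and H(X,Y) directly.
H(X) = 1.6690 bits, H(Y|X) = 1.3131 bits, H(X,Y) = 2.9821 bits

Marginal of X (row sums):
  P(X=0) = 0.066 + 0.274 + 0.152 = 0.492
  P(X=1) = 0.048 + 0.204 + 0.065 = 0.317
  P(X=2) = 0.001 + 0.020 + 0.053 = 0.074
  P(X=3) = 0.010 + 0.062 + 0.045 = 0.117
H(X) = -[0.492·log₂(0.492) + 0.317·log₂(0.317) + 0.074·log₂(0.074) + 0.117·log₂(0.117)]
  = 0.50345 + 0.52541 + 0.27797 + 0.36216 = 1.6690 bits

H(Y|X) = Σ_x P(x)·H(Y|X=x):
  X=0: P(X=0) = 0.492, P(Y|X=0) = (11/82, 137/246, 38/123) → H(Y|X=0) = 1.38260
  X=1: P(X=1) = 0.317, P(Y|X=1) = (48/317, 204/317, 65/317) → H(Y|X=1) = 1.29034
  X=2: P(X=2) = 0.074, P(Y|X=2) = (1/74, 10/37, 53/74) → H(Y|X=2) = 0.93894
  X=3: P(X=3) = 0.117, P(Y|X=3) = (10/117, 62/117, 5/13) → H(Y|X=3) = 1.31897
H(Y|X) = 0.492·1.38260 + 0.317·1.29034 + 0.074·0.93894 + 0.117·1.31897 = 1.3131 bits

H(X,Y) = -Σ_{x,y} P(x,y) log₂ P(x,y). Per-cell terms -P(x,y)·log₂P(x,y):
  X=0: 0.25881, 0.51176, 0.41311
  X=1: 0.21028, 0.46785, 0.25632
  X=2: 0.00997, 0.11288, 0.22461
  X=3: 0.06644, 0.24872, 0.20133
Sum of the 12 terms: H(X,Y) = 2.9821 bits

Chain rule check:
  H(X) + H(Y|X) = 1.6690 + 1.3131 = 2.9821 bits
  H(X,Y) = 2.9821 bits
✓ Chain rule verified.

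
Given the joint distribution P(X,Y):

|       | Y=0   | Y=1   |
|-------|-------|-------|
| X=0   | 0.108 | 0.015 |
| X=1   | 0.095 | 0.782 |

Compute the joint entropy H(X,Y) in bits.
1.0377 bits

H(X,Y) = -Σ_{x,y} P(x,y) log₂ P(x,y). Per-cell terms -P(x,y)·log₂P(x,y):
  X=0: 0.3468, 0.0909
  X=1: 0.3226, 0.2774
Sum of the 4 terms: H(X,Y) = 1.0377 bits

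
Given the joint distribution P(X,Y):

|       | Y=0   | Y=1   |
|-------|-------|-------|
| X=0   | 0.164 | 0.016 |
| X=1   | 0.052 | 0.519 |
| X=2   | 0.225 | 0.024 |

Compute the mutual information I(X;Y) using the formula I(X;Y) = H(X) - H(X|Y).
0.5469 bits

I(X;Y) = H(X) - H(X|Y)

Marginal of X (row sums):
  P(X=0) = 0.164 + 0.016 = 0.180
  P(X=1) = 0.052 + 0.519 = 0.571
  P(X=2) = 0.225 + 0.024 = 0.249
H(X) = -[0.180·log₂(0.180) + 0.571·log₂(0.571) + 0.249·log₂(0.249)]
  = 0.44531 + 0.46162 + 0.49944 = 1.4064 bits

Marginal of Y (column sums):
  P(Y=0) = 0.164 + 0.052 + 0.225 = 0.441
  P(Y=1) = 0.016 + 0.519 + 0.024 = 0.559
H(X|Y) = Σ_y P(y)·H(X|Y=y):
  Y=0: P(Y=0) = 0.441, P(X|Y=0) = (164/441, 52/441, 25/49) → H(X|Y=0) = 1.38971
  Y=1: P(Y=1) = 0.559, P(X|Y=1) = (16/559, 519/559, 24/559) → H(X|Y=1) = 0.44118
H(X|Y) = 0.441·1.38971 + 0.559·0.44118 = 0.8595 bits

I(X;Y) = H(X) - H(X|Y) = 1.4064 - 0.8595 = 0.5469 bits

Cross-check via I(X;Y) = H(X) + H(Y) - H(X,Y): computing H(Y) from the column sums and H(X,Y) from the 6 cells in the same way gives H(Y) = 0.9899 bits and H(X,Y) = 1.8494 bits, so
I(X;Y) = 1.4064 + 0.9899 - 1.8494 = 0.5469 bits ✓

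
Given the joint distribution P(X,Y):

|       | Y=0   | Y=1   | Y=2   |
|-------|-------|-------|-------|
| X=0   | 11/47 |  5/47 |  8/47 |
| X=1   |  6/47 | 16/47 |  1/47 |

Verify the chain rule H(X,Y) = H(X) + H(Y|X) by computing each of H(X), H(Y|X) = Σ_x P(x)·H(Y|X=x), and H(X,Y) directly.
H(X) = 0.9997 bits, H(Y|X) = 1.2959 bits, H(X,Y) = 2.2956 bits

Marginal of X (row sums):
  P(X=0) = 11/47 + 5/47 + 8/47 = 24/47
  P(X=1) = 6/47 + 16/47 + 1/47 = 23/47
H(X) = -[(24/47)·log₂(24/47) + (23/47)·log₂(23/47)]
  = 0.49513 + 0.50455 = 0.9997 bits

H(Y|X) = Σ_x P(x)·H(Y|X=x):
  X=0: P(X=0) = 24/47, P(Y|X=0) = (11/24, 5/24, 1/3) → H(Y|X=0) = 1.51565
  X=1: P(X=1) = 23/47, P(Y|X=1) = (6/23, 16/23, 1/23) → H(Y|X=1) = 1.06662
H(Y|X) = (24/47)·1.51565 + (23/47)·1.06662 = 1.2959 bits

H(X,Y) = -Σ_{x,y} P(x,y) log₂ P(x,y). Per-cell terms -P(x,y)·log₂P(x,y):
  X=0: 0.49036, 0.34390, 0.43482
  X=1: 0.37910, 0.52922, 0.11818
Sum of the 6 terms: H(X,Y) = 2.2956 bits

Chain rule check:
  H(X) + H(Y|X) = 0.9997 + 1.2959 = 2.2956 bits
  H(X,Y) = 2.2956 bits
✓ Chain rule verified.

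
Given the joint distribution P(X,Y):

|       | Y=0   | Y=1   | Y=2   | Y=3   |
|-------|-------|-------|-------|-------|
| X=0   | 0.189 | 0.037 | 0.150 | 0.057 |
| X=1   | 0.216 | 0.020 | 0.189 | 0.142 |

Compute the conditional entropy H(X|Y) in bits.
0.9647 bits

H(X|Y) = H(X,Y) - H(Y)

H(X,Y) = -Σ_{x,y} P(x,y) log₂ P(x,y). Per-cell terms -P(x,y)·log₂P(x,y):
  X=0: 0.454269, 0.175984, 0.410545, 0.235575
  X=1: 0.477554, 0.112877, 0.454269, 0.399877
Sum of the 8 terms: H(X,Y) = 2.72095 bits

Marginal of Y (column sums):
  P(Y=0) = 0.189 + 0.216 = 0.405
  P(Y=1) = 0.037 + 0.020 = 0.057
  P(Y=2) = 0.150 + 0.189 = 0.339
  P(Y=3) = 0.057 + 0.142 = 0.199
H(Y) = -[0.405·log₂(0.405) + 0.057·log₂(0.057) + 0.339·log₂(0.339) + 0.199·log₂(0.199)]
  = 0.528123 + 0.235575 + 0.529058 + 0.463503 = 1.75626 bits

H(X|Y) = H(X,Y) - H(Y) = 2.72095 - 1.75626 = 0.9647 bits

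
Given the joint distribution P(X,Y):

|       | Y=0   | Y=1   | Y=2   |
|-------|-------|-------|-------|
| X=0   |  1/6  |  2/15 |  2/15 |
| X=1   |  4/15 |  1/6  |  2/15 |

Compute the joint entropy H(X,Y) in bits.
2.5329 bits

H(X,Y) = -Σ_{x,y} P(x,y) log₂ P(x,y). Per-cell terms -P(x,y)·log₂P(x,y):
  X=0: 0.4308, 0.3876, 0.3876
  X=1: 0.5085, 0.4308, 0.3876
Sum of the 6 terms: H(X,Y) = 2.5329 bits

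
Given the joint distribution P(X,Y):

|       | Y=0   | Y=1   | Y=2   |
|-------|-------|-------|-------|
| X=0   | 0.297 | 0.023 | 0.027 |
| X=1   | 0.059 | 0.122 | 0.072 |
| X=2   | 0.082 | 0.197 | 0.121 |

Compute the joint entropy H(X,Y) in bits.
2.7968 bits

H(X,Y) = -Σ_{x,y} P(x,y) log₂ P(x,y). Per-cell terms -P(x,y)·log₂P(x,y):
  X=0: 0.52019, 0.12517, 0.14069
  X=1: 0.24091, 0.37028, 0.27330
  X=2: 0.29588, 0.46172, 0.36868
Sum of the 9 terms: H(X,Y) = 2.7968 bits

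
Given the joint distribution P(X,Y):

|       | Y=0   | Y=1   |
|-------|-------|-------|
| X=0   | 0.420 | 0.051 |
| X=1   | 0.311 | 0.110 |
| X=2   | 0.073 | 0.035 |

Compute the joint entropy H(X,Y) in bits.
2.0639 bits

H(X,Y) = -Σ_{x,y} P(x,y) log₂ P(x,y). Per-cell terms -P(x,y)·log₂P(x,y):
  X=0: 0.52565, 0.21896
  X=1: 0.52404, 0.35029
  X=2: 0.27565, 0.16928
Sum of the 6 terms: H(X,Y) = 2.0639 bits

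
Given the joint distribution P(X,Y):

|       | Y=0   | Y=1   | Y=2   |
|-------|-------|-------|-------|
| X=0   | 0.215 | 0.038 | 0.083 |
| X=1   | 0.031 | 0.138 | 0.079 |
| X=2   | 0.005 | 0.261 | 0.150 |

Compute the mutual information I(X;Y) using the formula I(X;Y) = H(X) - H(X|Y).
0.3531 bits

I(X;Y) = H(X) - H(X|Y)

Marginal of X (row sums):
  P(X=0) = 0.215 + 0.038 + 0.083 = 0.336
  P(X=1) = 0.031 + 0.138 + 0.079 = 0.248
  P(X=2) = 0.005 + 0.261 + 0.150 = 0.416
H(X) = -[0.336·log₂(0.336) + 0.248·log₂(0.248) + 0.416·log₂(0.416)]
  = 0.528685 + 0.498874 + 0.526383 = 1.55394 bits

Marginal of Y (column sums):
  P(Y=0) = 0.215 + 0.031 + 0.005 = 0.251
  P(Y=1) = 0.038 + 0.138 + 0.261 = 0.437
  P(Y=2) = 0.083 + 0.079 + 0.150 = 0.312
H(X|Y) = Σ_y P(y)·H(X|Y=y):
  Y=0: P(Y=0) = 0.251, P(X|Y=0) = (215/251, 31/251, 5/251) → H(X|Y=0) = 0.676519
  Y=1: P(Y=1) = 0.437, P(X|Y=1) = (2/23, 6/19, 261/437) → H(X|Y=1) = 1.275652
  Y=2: P(Y=2) = 0.312, P(X|Y=2) = (83/312, 79/312, 25/52) → H(X|Y=2) = 1.517935
H(X|Y) = 0.251·0.676519 + 0.437·1.275652 + 0.312·1.517935 = 1.20086 bits

I(X;Y) = H(X) - H(X|Y) = 1.55394 - 1.20086 = 0.3531 bits

Cross-check via I(X;Y) = H(X) + H(Y) - H(X,Y): computing H(Y) from the column sums and H(X,Y) from the 9 cells in the same way gives H(Y) = 1.54674 bits and H(X,Y) = 2.74760 bits, so
I(X;Y) = 1.55394 + 1.54674 - 2.74760 = 0.3531 bits ✓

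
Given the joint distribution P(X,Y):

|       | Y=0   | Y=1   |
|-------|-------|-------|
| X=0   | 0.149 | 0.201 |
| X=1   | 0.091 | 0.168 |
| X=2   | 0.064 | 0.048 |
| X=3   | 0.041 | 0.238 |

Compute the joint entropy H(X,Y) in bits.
2.7674 bits

H(X,Y) = -Σ_{x,y} P(x,y) log₂ P(x,y). Per-cell terms -P(x,y)·log₂P(x,y):
  X=0: 0.4092, 0.4653
  X=1: 0.3147, 0.4323
  X=2: 0.2538, 0.2103
  X=3: 0.1889, 0.4929
Sum of the 8 terms: H(X,Y) = 2.7674 bits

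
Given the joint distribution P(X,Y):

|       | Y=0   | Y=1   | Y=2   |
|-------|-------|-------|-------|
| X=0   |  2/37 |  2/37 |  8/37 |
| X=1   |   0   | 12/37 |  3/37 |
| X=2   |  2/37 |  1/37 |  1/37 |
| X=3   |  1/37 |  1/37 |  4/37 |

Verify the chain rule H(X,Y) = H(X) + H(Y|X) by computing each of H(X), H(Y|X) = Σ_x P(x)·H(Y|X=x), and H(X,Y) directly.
H(X) = 1.8275 bits, H(Y|X) = 1.0637 bits, H(X,Y) = 2.8912 bits

Marginal of X (row sums):
  P(X=0) = 2/37 + 2/37 + 8/37 = 12/37
  P(X=1) = 0 + 12/37 + 3/37 = 15/37
  P(X=2) = 2/37 + 1/37 + 1/37 = 4/37
  P(X=3) = 1/37 + 1/37 + 4/37 = 6/37
H(X) = -[(12/37)·log₂(12/37) + (15/37)·log₂(15/37) + (4/37)·log₂(4/37) + (6/37)·log₂(6/37)]
  = 0.526862 + 0.528066 + 0.346968 + 0.425593 = 1.8275 bits

H(Y|X) = Σ_x P(x)·H(Y|X=x):
  X=0: P(X=0) = 12/37, P(Y|X=0) = (1/6, 1/6, 2/3) → H(Y|X=0) = 1.251629
  X=1: P(X=1) = 15/37, P(Y|X=1) = (0, 4/5, 1/5) → H(Y|X=1) = 0.721928
  X=2: P(X=2) = 4/37, P(Y|X=2) = (1/2, 1/4, 1/4) → H(Y|X=2) = 1.500000
  X=3: P(X=3) = 6/37, P(Y|X=3) = (1/6, 1/6, 2/3) → H(Y|X=3) = 1.251629
H(Y|X) = (12/37)·1.251629 + (15/37)·0.721928 + (4/37)·1.500000 + (6/37)·1.251629 = 1.0637 bits

H(X,Y) = -Σ_{x,y} P(x,y) log₂ P(x,y). Per-cell terms -P(x,y)·log₂P(x,y):
  X=0: 0.227538, 0.227538, 0.477720
  X=1: 0.000000, 0.526862, 0.293878
  X=2: 0.227538, 0.140796, 0.140796
  X=3: 0.140796, 0.140796, 0.346968
  (cells with P = 0 contribute 0)
Sum of the 12 terms: H(X,Y) = 2.8912 bits

Chain rule check:
  H(X) + H(Y|X) = 1.8275 + 1.0637 = 2.8912 bits
  H(X,Y) = 2.8912 bits
✓ Chain rule verified.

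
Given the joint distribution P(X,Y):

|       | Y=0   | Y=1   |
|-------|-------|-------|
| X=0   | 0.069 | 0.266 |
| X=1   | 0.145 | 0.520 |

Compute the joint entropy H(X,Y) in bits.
1.6689 bits

H(X,Y) = -Σ_{x,y} P(x,y) log₂ P(x,y). Per-cell terms -P(x,y)·log₂P(x,y):
  X=0: 0.26615, 0.50819
  X=1: 0.40395, 0.49058
Sum of the 4 terms: H(X,Y) = 1.6689 bits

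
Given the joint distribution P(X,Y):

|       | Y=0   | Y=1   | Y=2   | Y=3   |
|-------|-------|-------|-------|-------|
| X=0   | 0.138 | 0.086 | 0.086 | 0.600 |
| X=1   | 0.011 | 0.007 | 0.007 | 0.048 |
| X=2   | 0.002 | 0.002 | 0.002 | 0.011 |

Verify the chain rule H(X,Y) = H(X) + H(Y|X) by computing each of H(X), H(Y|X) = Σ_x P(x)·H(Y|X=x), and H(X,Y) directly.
H(X) = 0.4994 bits, H(Y|X) = 1.4533 bits, H(X,Y) = 1.9527 bits

Marginal of X (row sums):
  P(X=0) = 0.138 + 0.086 + 0.086 + 0.600 = 0.910
  P(X=1) = 0.011 + 0.007 + 0.007 + 0.048 = 0.073
  P(X=2) = 0.002 + 0.002 + 0.002 + 0.011 = 0.017
H(X) = -[0.910·log₂(0.910) + 0.073·log₂(0.073) + 0.017·log₂(0.017)]
  = 0.12382 + 0.27565 + 0.09993 = 0.4994 bits

H(Y|X) = Σ_x P(x)·H(Y|X=x):
  X=0: P(X=0) = 0.910, P(Y|X=0) = (69/455, 43/455, 43/455, 60/91) → H(Y|X=0) = 1.45216
  X=1: P(X=1) = 0.073, P(Y|X=1) = (11/73, 7/73, 7/73, 48/73) → H(Y|X=1) = 1.45784
  X=2: P(X=2) = 0.017, P(Y|X=2) = (2/17, 2/17, 2/17, 11/17) → H(Y|X=2) = 1.49607
H(Y|X) = 0.910·1.45216 + 0.073·1.45784 + 0.017·1.49607 = 1.4533 bits

H(X,Y) = -Σ_{x,y} P(x,y) log₂ P(x,y). Per-cell terms -P(x,y)·log₂P(x,y):
  X=0: 0.39430, 0.30440, 0.30440, 0.44218
  X=1: 0.07157, 0.05011, 0.05011, 0.21028
  X=2: 0.01793, 0.01793, 0.01793, 0.07157
Sum of the 12 terms: H(X,Y) = 1.9527 bits

Chain rule check:
  H(X) + H(Y|X) = 0.4994 + 1.4533 = 1.9527 bits
  H(X,Y) = 1.9527 bits
✓ Chain rule verified.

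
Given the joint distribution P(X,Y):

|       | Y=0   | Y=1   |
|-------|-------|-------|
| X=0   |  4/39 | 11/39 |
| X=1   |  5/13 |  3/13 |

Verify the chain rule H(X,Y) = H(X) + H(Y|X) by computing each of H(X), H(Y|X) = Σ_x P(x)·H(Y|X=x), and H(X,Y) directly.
H(X) = 0.9612 bits, H(Y|X) = 0.9091 bits, H(X,Y) = 1.8704 bits

Marginal of X (row sums):
  P(X=0) = 4/39 + 11/39 = 5/13
  P(X=1) = 5/13 + 3/13 = 8/13
H(X) = -[(5/13)·log₂(5/13) + (8/13)·log₂(8/13)]
  = 0.5302 + 0.4310 = 0.9612 bits

H(Y|X) = Σ_x P(x)·H(Y|X=x):
  X=0: P(X=0) = 5/13, P(Y|X=0) = (4/15, 11/15) → H(Y|X=0) = 0.8366
  X=1: P(X=1) = 8/13, P(Y|X=1) = (5/8, 3/8) → H(Y|X=1) = 0.9544
H(Y|X) = (5/13)·0.8366 + (8/13)·0.9544 = 0.9091 bits

H(X,Y) = -Σ_{x,y} P(x,y) log₂ P(x,y). Per-cell terms -P(x,y)·log₂P(x,y):
  X=0: 0.3370, 0.5150
  X=1: 0.5302, 0.4882
Sum of the 4 terms: H(X,Y) = 1.8704 bits

Chain rule check:
  H(X) + H(Y|X) = 0.9612 + 0.9091 = 1.8703 bits
  H(X,Y) = 1.8704 bits
✓ Chain rule verified (Δ = 0.0001 is 4-dp rounding noise: each of the three values was rounded independently).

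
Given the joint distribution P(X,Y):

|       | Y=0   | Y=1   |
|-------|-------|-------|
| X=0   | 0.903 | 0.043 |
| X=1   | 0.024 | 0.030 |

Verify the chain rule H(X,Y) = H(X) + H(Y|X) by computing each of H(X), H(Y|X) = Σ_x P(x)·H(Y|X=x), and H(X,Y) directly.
H(X) = 0.3032 bits, H(Y|X) = 0.3059 bits, H(X,Y) = 0.6090 bits

Marginal of X (row sums):
  P(X=0) = 0.903 + 0.043 = 0.946
  P(X=1) = 0.024 + 0.030 = 0.054
H(X) = -[0.946·log₂(0.946) + 0.054·log₂(0.054)]
  = 0.0758 + 0.2274 = 0.3032 bits

H(Y|X) = Σ_x P(x)·H(Y|X=x):
  X=0: P(X=0) = 0.946, P(Y|X=0) = (21/22, 1/22) → H(Y|X=0) = 0.2668
  X=1: P(X=1) = 0.054, P(Y|X=1) = (4/9, 5/9) → H(Y|X=1) = 0.9911
H(Y|X) = 0.946·0.2668 + 0.054·0.9911 = 0.3059 bits

H(X,Y) = -Σ_{x,y} P(x,y) log₂ P(x,y). Per-cell terms -P(x,y)·log₂P(x,y):
  X=0: 0.1329, 0.1952
  X=1: 0.1291, 0.1518
Sum of the 4 terms: H(X,Y) = 0.6090 bits

Chain rule check:
  H(X) + H(Y|X) = 0.3032 + 0.3059 = 0.6091 bits
  H(X,Y) = 0.6090 bits
✓ Chain rule verified (Δ = 0.0001 is 4-dp rounding noise: each of the three values was rounded independently).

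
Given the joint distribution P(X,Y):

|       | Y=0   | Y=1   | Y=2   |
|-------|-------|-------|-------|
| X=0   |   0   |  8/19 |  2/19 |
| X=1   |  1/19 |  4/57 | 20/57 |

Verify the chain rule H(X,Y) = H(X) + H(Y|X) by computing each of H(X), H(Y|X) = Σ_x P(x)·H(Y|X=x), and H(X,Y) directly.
H(X) = 0.9980 bits, H(Y|X) = 0.8920 bits, H(X,Y) = 1.8900 bits

Marginal of X (row sums):
  P(X=0) = 0 + 8/19 + 2/19 = 10/19
  P(X=1) = 1/19 + 4/57 + 20/57 = 9/19
H(X) = -[(10/19)·log₂(10/19) + (9/19)·log₂(9/19)]
  = 0.48737 + 0.51063 = 0.9980 bits

H(Y|X) = Σ_x P(x)·H(Y|X=x):
  X=0: P(X=0) = 10/19, P(Y|X=0) = (0, 4/5, 1/5) → H(Y|X=0) = 0.72193
  X=1: P(X=1) = 9/19, P(Y|X=1) = (1/9, 4/27, 20/27) → H(Y|X=1) = 1.08106
H(Y|X) = (10/19)·0.72193 + (9/19)·1.08106 = 0.8920 bits

H(X,Y) = -Σ_{x,y} P(x,y) log₂ P(x,y). Per-cell terms -P(x,y)·log₂P(x,y):
  X=0: 0.00000, 0.52544, 0.34189
  X=1: 0.22358, 0.26897, 0.53016
  (cells with P = 0 contribute 0)
Sum of the 6 terms: H(X,Y) = 1.8900 bits

Chain rule check:
  H(X) + H(Y|X) = 0.9980 + 0.8920 = 1.8900 bits
  H(X,Y) = 1.8900 bits
✓ Chain rule verified.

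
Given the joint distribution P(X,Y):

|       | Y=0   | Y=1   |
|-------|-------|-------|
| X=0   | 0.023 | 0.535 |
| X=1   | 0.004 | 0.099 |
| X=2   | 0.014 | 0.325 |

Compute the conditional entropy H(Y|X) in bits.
0.2468 bits

H(Y|X) = H(X,Y) - H(X)

H(X,Y) = -Σ_{x,y} P(x,y) log₂ P(x,y). Per-cell terms -P(x,y)·log₂P(x,y):
  X=0: 0.12517, 0.48278
  X=1: 0.03186, 0.33031
  X=2: 0.08622, 0.52698
Sum of the 6 terms: H(X,Y) = 1.5833 bits

Marginal of X (row sums):
  P(X=0) = 0.023 + 0.535 = 0.558
  P(X=1) = 0.004 + 0.099 = 0.103
  P(X=2) = 0.014 + 0.325 = 0.339
H(X) = -[0.558·log₂(0.558) + 0.103·log₂(0.103) + 0.339·log₂(0.339)]
  = 0.46965 + 0.33777 + 0.52906 = 1.3365 bits

H(Y|X) = H(X,Y) - H(X) = 1.5833 - 1.3365 = 0.2468 bits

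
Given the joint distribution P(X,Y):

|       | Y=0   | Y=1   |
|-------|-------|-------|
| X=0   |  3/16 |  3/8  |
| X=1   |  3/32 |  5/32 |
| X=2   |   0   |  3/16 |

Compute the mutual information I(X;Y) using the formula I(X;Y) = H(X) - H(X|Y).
0.1020 bits

I(X;Y) = H(X) - H(X|Y)

Marginal of X (row sums):
  P(X=0) = 3/16 + 3/8 = 9/16
  P(X=1) = 3/32 + 5/32 = 1/4
  P(X=2) = 0 + 3/16 = 3/16
H(X) = -[(9/16)·log₂(9/16) + (1/4)·log₂(1/4) + (3/16)·log₂(3/16)]
  = 0.46692 + 0.50000 + 0.45282 = 1.41974 bits

Marginal of Y (column sums):
  P(Y=0) = 3/16 + 3/32 + 0 = 9/32
  P(Y=1) = 3/8 + 5/32 + 3/16 = 23/32
H(X|Y) = Σ_y P(y)·H(X|Y=y):
  Y=0: P(Y=0) = 9/32, P(X|Y=0) = (2/3, 1/3, 0) → H(X|Y=0) = 0.91830
  Y=1: P(Y=1) = 23/32, P(X|Y=1) = (12/23, 5/23, 6/23) → H(X|Y=1) = 1.47404
H(X|Y) = (9/32)·0.91830 + (23/32)·1.47404 = 1.31774 bits

I(X;Y) = H(X) - H(X|Y) = 1.41974 - 1.31774 = 0.1020 bits

Cross-check via I(X;Y) = H(X) + H(Y) - H(X,Y): computing H(Y) from the column sums and H(X,Y) from the 6 cells in the same way gives H(Y) = 0.85715 bits and H(X,Y) = 2.17489 bits, so
I(X;Y) = 1.41974 + 0.85715 - 2.17489 = 0.1020 bits ✓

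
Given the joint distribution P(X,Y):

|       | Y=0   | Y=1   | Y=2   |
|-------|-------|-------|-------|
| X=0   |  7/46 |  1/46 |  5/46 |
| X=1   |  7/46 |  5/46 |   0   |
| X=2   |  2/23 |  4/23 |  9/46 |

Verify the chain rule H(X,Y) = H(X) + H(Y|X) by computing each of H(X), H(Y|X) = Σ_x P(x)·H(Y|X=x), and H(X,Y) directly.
H(X) = 1.5374 bits, H(Y|X) = 1.3111 bits, H(X,Y) = 2.8485 bits

Marginal of X (row sums):
  P(X=0) = 7/46 + 1/46 + 5/46 = 13/46
  P(X=1) = 7/46 + 5/46 + 0 = 6/23
  P(X=2) = 2/23 + 4/23 + 9/46 = 21/46
H(X) = -[(13/46)·log₂(13/46) + (6/23)·log₂(6/23) + (21/46)·log₂(21/46)]
  = 0.51523 + 0.50572 + 0.51644 = 1.5374 bits

H(Y|X) = Σ_x P(x)·H(Y|X=x):
  X=0: P(X=0) = 13/46, P(Y|X=0) = (7/13, 1/13, 5/13) → H(Y|X=0) = 1.29574
  X=1: P(X=1) = 6/23, P(Y|X=1) = (7/12, 5/12, 0) → H(Y|X=1) = 0.97987
  X=2: P(X=2) = 21/46, P(Y|X=2) = (4/21, 8/21, 3/7) → H(Y|X=2) = 1.50997
H(Y|X) = (13/46)·1.29574 + (6/23)·0.97987 + (21/46)·1.50997 = 1.3111 bits

H(X,Y) = -Σ_{x,y} P(x,y) log₂ P(x,y). Per-cell terms -P(x,y)·log₂P(x,y):
  X=0: 0.41334, 0.12008, 0.34800
  X=1: 0.41334, 0.34800, 0.00000
  X=2: 0.30640, 0.43888, 0.46049
  (cells with P = 0 contribute 0)
Sum of the 9 terms: H(X,Y) = 2.8485 bits

Chain rule check:
  H(X) + H(Y|X) = 1.5374 + 1.3111 = 2.8485 bits
  H(X,Y) = 2.8485 bits
✓ Chain rule verified.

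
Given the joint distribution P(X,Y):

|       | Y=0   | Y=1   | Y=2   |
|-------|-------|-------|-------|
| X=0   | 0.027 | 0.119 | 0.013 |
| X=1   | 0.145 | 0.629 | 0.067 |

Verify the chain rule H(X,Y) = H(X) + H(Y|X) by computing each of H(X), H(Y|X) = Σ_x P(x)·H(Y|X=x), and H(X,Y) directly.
H(X) = 0.6319 bits, H(Y|X) = 1.0416 bits, H(X,Y) = 1.6735 bits

Marginal of X (row sums):
  P(X=0) = 0.027 + 0.119 + 0.013 = 0.159
  P(X=1) = 0.145 + 0.629 + 0.067 = 0.841
H(X) = -[0.159·log₂(0.159) + 0.841·log₂(0.841)]
  = 0.4218 + 0.2101 = 0.6319 bits

H(Y|X) = Σ_x P(x)·H(Y|X=x):
  X=0: P(X=0) = 0.159, P(Y|X=0) = (9/53, 119/159, 13/159) → H(Y|X=0) = 1.0426
  X=1: P(X=1) = 0.841, P(Y|X=1) = (5/29, 629/841, 67/841) → H(Y|X=1) = 1.0414
H(Y|X) = 0.159·1.0426 + 0.841·1.0414 = 1.0416 bits

H(X,Y) = -Σ_{x,y} P(x,y) log₂ P(x,y). Per-cell terms -P(x,y)·log₂P(x,y):
  X=0: 0.1407, 0.3654, 0.0814
  X=1: 0.4040, 0.4207, 0.2613
Sum of the 6 terms: H(X,Y) = 1.6735 bits

Chain rule check:
  H(X) + H(Y|X) = 0.6319 + 1.0416 = 1.6735 bits
  H(X,Y) = 1.6735 bits
✓ Chain rule verified.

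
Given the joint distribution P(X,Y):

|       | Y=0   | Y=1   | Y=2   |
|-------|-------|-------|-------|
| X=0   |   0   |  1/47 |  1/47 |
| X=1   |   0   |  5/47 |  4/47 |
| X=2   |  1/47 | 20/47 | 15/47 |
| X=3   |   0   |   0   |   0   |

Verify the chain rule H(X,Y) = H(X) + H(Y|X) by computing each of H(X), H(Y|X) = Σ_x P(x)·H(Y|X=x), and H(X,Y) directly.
H(X) = 0.9451 bits, H(Y|X) = 1.1063 bits, H(X,Y) = 2.0514 bits

Marginal of X (row sums):
  P(X=0) = 0 + 1/47 + 1/47 = 2/47
  P(X=1) = 0 + 5/47 + 4/47 = 9/47
  P(X=2) = 1/47 + 20/47 + 15/47 = 36/47
  P(X=3) = 0 + 0 + 0 = 0
H(X) = -[(2/47)·log₂(2/47) + (9/47)·log₂(9/47) + (36/47)·log₂(36/47)]   (outcomes with P = 0 contribute 0)
  = 0.19381 + 0.45664 + 0.29464 = 0.9451 bits

H(Y|X) = Σ_x P(x)·H(Y|X=x):
  X=0: P(X=0) = 2/47, P(Y|X=0) = (0, 1/2, 1/2) → H(Y|X=0) = 1.00000
  X=1: P(X=1) = 9/47, P(Y|X=1) = (0, 5/9, 4/9) → H(Y|X=1) = 0.99108
  X=2: P(X=2) = 36/47, P(Y|X=2) = (1/36, 5/9, 5/12) → H(Y|X=2) = 1.14098
  X=3: P(X=3) = 0 → contributes 0
H(Y|X) = (2/47)·1.00000 + (9/47)·0.99108 + (36/47)·1.14098 = 1.1063 bits

H(X,Y) = -Σ_{x,y} P(x,y) log₂ P(x,y). Per-cell terms -P(x,y)·log₂P(x,y):
  X=0: 0.00000, 0.11818, 0.11818
  X=1: 0.00000, 0.34390, 0.30252
  X=2: 0.11818, 0.52454, 0.52586
  X=3: 0.00000, 0.00000, 0.00000
  (cells with P = 0 contribute 0)
Sum of the 12 terms: H(X,Y) = 2.0514 bits

Chain rule check:
  H(X) + H(Y|X) = 0.9451 + 1.1063 = 2.0514 bits
  H(X,Y) = 2.0514 bits
✓ Chain rule verified.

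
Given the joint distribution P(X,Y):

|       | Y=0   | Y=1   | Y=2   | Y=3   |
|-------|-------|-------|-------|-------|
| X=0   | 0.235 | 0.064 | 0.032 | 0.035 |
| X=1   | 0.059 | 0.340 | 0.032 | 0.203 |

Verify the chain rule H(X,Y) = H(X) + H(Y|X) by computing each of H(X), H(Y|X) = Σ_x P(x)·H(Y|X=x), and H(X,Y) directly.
H(X) = 0.9476 bits, H(Y|X) = 1.5214 bits, H(X,Y) = 2.4689 bits

Marginal of X (row sums):
  P(X=0) = 0.235 + 0.064 + 0.032 + 0.035 = 0.366
  P(X=1) = 0.059 + 0.340 + 0.032 + 0.203 = 0.634
H(X) = -[0.366·log₂(0.366) + 0.634·log₂(0.634)]
  = 0.530731 + 0.416820 = 0.9476 bits

H(Y|X) = Σ_x P(x)·H(Y|X=x):
  X=0: P(X=0) = 0.366, P(Y|X=0) = (235/366, 32/183, 16/183, 35/366) → H(Y|X=0) = 1.481529
  X=1: P(X=1) = 0.634, P(Y|X=1) = (59/634, 170/317, 16/317, 203/634) → H(Y|X=1) = 1.544408
H(Y|X) = 0.366·1.481529 + 0.634·1.544408 = 1.5214 bits

H(X,Y) = -Σ_{x,y} P(x,y) log₂ P(x,y). Per-cell terms -P(x,y)·log₂P(x,y):
  X=0: 0.490978, 0.253810, 0.158905, 0.169278
  X=1: 0.240905, 0.529174, 0.158905, 0.466991
Sum of the 8 terms: H(X,Y) = 2.4689 bits

Chain rule check:
  H(X) + H(Y|X) = 0.9476 + 1.5214 = 2.4690 bits
  H(X,Y) = 2.4689 bits
✓ Chain rule verified (Δ = 0.0001 is 4-dp rounding noise: each of the three values was rounded independently).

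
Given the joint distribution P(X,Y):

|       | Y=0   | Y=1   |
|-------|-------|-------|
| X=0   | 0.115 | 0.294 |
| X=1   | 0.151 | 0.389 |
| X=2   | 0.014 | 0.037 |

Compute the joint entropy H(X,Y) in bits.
2.0820 bits

H(X,Y) = -Σ_{x,y} P(x,y) log₂ P(x,y). Per-cell terms -P(x,y)·log₂P(x,y):
  X=0: 0.35883, 0.51924
  X=1: 0.41183, 0.52988
  X=2: 0.08622, 0.17598
Sum of the 6 terms: H(X,Y) = 2.0820 bits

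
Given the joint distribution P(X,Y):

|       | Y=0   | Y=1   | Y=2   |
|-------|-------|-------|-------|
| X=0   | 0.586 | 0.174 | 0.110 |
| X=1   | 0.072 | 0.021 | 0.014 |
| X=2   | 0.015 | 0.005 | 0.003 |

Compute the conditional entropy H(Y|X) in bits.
1.2269 bits

H(Y|X) = H(X,Y) - H(X)

H(X,Y) = -Σ_{x,y} P(x,y) log₂ P(x,y). Per-cell terms -P(x,y)·log₂P(x,y):
  X=0: 0.45182, 0.43897, 0.35029
  X=1: 0.27330, 0.11704, 0.08622
  X=2: 0.09088, 0.03822, 0.02514
Sum of the 9 terms: H(X,Y) = 1.8719 bits

Marginal of X (row sums):
  P(X=0) = 0.586 + 0.174 + 0.110 = 0.870
  P(X=1) = 0.072 + 0.021 + 0.014 = 0.107
  P(X=2) = 0.015 + 0.005 + 0.003 = 0.023
H(X) = -[0.870·log₂(0.870) + 0.107·log₂(0.107) + 0.023·log₂(0.023)]
  = 0.17479 + 0.34500 + 0.12517 = 0.6450 bits

H(Y|X) = H(X,Y) - H(X) = 1.8719 - 0.6450 = 1.2269 bits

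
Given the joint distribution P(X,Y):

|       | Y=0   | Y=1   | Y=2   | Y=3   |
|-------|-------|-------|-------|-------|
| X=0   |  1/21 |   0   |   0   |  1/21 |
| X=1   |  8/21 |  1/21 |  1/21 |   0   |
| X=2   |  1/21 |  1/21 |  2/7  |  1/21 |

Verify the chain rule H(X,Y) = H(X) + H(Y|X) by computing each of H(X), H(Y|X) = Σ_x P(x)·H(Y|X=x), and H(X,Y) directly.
H(X) = 1.3567 bits, H(Y|X) = 1.1542 bits, H(X,Y) = 2.5109 bits

Marginal of X (row sums):
  P(X=0) = 1/21 + 0 + 0 + 1/21 = 2/21
  P(X=1) = 8/21 + 1/21 + 1/21 + 0 = 10/21
  P(X=2) = 1/21 + 1/21 + 2/7 + 1/21 = 3/7
H(X) = -[(2/21)·log₂(2/21) + (10/21)·log₂(10/21) + (3/7)·log₂(3/7)]
  = 0.32308 + 0.50971 + 0.52388 = 1.3567 bits

H(Y|X) = Σ_x P(x)·H(Y|X=x):
  X=0: P(X=0) = 2/21, P(Y|X=0) = (1/2, 0, 0, 1/2) → H(Y|X=0) = 1.00000
  X=1: P(X=1) = 10/21, P(Y|X=1) = (4/5, 1/10, 1/10, 0) → H(Y|X=1) = 0.92193
  X=2: P(X=2) = 3/7, P(Y|X=2) = (1/9, 1/9, 2/3, 1/9) → H(Y|X=2) = 1.44662
H(Y|X) = (2/21)·1.00000 + (10/21)·0.92193 + (3/7)·1.44662 = 1.1542 bits

H(X,Y) = -Σ_{x,y} P(x,y) log₂ P(x,y). Per-cell terms -P(x,y)·log₂P(x,y):
  X=0: 0.20916, 0.00000, 0.00000, 0.20916
  X=1: 0.53041, 0.20916, 0.20916, 0.00000
  X=2: 0.20916, 0.20916, 0.51639, 0.20916
  (cells with P = 0 contribute 0)
Sum of the 12 terms: H(X,Y) = 2.5109 bits

Chain rule check:
  H(X) + H(Y|X) = 1.3567 + 1.1542 = 2.5109 bits
  H(X,Y) = 2.5109 bits
✓ Chain rule verified.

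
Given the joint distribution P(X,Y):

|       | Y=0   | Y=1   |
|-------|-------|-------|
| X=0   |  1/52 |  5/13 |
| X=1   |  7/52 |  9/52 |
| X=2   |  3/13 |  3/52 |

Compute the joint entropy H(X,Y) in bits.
2.1929 bits

H(X,Y) = -Σ_{x,y} P(x,y) log₂ P(x,y). Per-cell terms -P(x,y)·log₂P(x,y):
  X=0: 0.1096, 0.5302
  X=1: 0.3895, 0.4380
  X=2: 0.4882, 0.2374
Sum of the 6 terms: H(X,Y) = 2.1929 bits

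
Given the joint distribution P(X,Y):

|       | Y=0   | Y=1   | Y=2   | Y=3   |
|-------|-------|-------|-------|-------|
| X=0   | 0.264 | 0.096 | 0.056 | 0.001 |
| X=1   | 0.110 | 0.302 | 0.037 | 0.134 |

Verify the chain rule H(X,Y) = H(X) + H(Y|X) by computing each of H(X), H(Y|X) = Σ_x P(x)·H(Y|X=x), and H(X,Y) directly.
H(X) = 0.9800 bits, H(Y|X) = 1.5311 bits, H(X,Y) = 2.5111 bits

Marginal of X (row sums):
  P(X=0) = 0.264 + 0.096 + 0.056 + 0.001 = 0.417
  P(X=1) = 0.110 + 0.302 + 0.037 + 0.134 = 0.583
H(X) = -[0.417·log₂(0.417) + 0.583·log₂(0.583)]
  = 0.526204 + 0.453826 = 0.9800 bits

H(Y|X) = Σ_x P(x)·H(Y|X=x):
  X=0: P(X=0) = 0.417, P(Y|X=0) = (88/139, 32/139, 56/417, 1/417) → H(Y|X=0) = 1.315203
  X=1: P(X=1) = 0.583, P(Y|X=1) = (10/53, 302/583, 37/583, 134/583) → H(Y|X=1) = 1.685545
H(Y|X) = 0.417·1.315203 + 0.583·1.685545 = 1.5311 bits

H(X,Y) = -Σ_{x,y} P(x,y) log₂ P(x,y). Per-cell terms -P(x,y)·log₂P(x,y):
  X=0: 0.507247, 0.324559, 0.232872, 0.009966
  X=1: 0.350287, 0.521669, 0.175984, 0.388559
Sum of the 8 terms: H(X,Y) = 2.5111 bits

Chain rule check:
  H(X) + H(Y|X) = 0.9800 + 1.5311 = 2.5111 bits
  H(X,Y) = 2.5111 bits
✓ Chain rule verified.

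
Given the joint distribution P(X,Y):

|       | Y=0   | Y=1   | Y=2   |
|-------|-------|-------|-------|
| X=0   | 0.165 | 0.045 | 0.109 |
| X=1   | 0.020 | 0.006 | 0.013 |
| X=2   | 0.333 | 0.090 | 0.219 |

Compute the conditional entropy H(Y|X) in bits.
1.4193 bits

H(Y|X) = H(X,Y) - H(X)

H(X,Y) = -Σ_{x,y} P(x,y) log₂ P(x,y). Per-cell terms -P(x,y)·log₂P(x,y):
  X=0: 0.4289, 0.2013, 0.3485
  X=1: 0.1129, 0.0443, 0.0814
  X=2: 0.5283, 0.3127, 0.4798
Sum of the 9 terms: H(X,Y) = 2.5381 bits

Marginal of X (row sums):
  P(X=0) = 0.165 + 0.045 + 0.109 = 0.319
  P(X=1) = 0.020 + 0.006 + 0.013 = 0.039
  P(X=2) = 0.333 + 0.090 + 0.219 = 0.642
H(X) = -[0.319·log₂(0.319) + 0.039·log₂(0.039) + 0.642·log₂(0.642)]
  = 0.5258 + 0.1825 + 0.4105 = 1.1188 bits

H(Y|X) = H(X,Y) - H(X) = 2.5381 - 1.1188 = 1.4193 bits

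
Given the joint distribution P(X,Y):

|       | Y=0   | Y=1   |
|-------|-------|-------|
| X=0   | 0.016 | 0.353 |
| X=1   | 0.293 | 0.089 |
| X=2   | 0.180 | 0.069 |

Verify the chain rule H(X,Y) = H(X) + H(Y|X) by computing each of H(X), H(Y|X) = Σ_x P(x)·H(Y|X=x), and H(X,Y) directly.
H(X) = 1.5605 bits, H(Y|X) = 0.6062 bits, H(X,Y) = 2.1667 bits

Marginal of X (row sums):
  P(X=0) = 0.016 + 0.353 = 0.369
  P(X=1) = 0.293 + 0.089 = 0.382
  P(X=2) = 0.180 + 0.069 = 0.249
H(X) = -[0.369·log₂(0.369) + 0.382·log₂(0.382) + 0.249·log₂(0.249)]
  = 0.53074 + 0.53035 + 0.49944 = 1.5605 bits

H(Y|X) = Σ_x P(x)·H(Y|X=x):
  X=0: P(X=0) = 0.369, P(Y|X=0) = (16/369, 353/369) → H(Y|X=0) = 0.25749
  X=1: P(X=1) = 0.382, P(Y|X=1) = (293/382, 89/382) → H(Y|X=1) = 0.78318
  X=2: P(X=2) = 0.249, P(Y|X=2) = (60/83, 23/83) → H(Y|X=2) = 0.85148
H(Y|X) = 0.369·0.25749 + 0.382·0.78318 + 0.249·0.85148 = 0.6062 bits

H(X,Y) = -Σ_{x,y} P(x,y) log₂ P(x,y). Per-cell terms -P(x,y)·log₂P(x,y):
  X=0: 0.09545, 0.53030
  X=1: 0.51891, 0.31061
  X=2: 0.44531, 0.26615
Sum of the 6 terms: H(X,Y) = 2.1667 bits

Chain rule check:
  H(X) + H(Y|X) = 1.5605 + 0.6062 = 2.1667 bits
  H(X,Y) = 2.1667 bits
✓ Chain rule verified.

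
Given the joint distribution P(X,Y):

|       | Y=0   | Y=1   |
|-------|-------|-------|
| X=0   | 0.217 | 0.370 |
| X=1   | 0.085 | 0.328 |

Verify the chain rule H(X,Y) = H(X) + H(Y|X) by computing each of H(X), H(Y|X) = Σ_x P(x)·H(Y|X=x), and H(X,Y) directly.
H(X) = 0.9780 bits, H(Y|X) = 0.8608 bits, H(X,Y) = 1.8388 bits

Marginal of X (row sums):
  P(X=0) = 0.217 + 0.370 = 0.587
  P(X=1) = 0.085 + 0.328 = 0.413
H(X) = -[0.587·log₂(0.587) + 0.413·log₂(0.413)]
  = 0.4511 + 0.5269 = 0.9780 bits

H(Y|X) = Σ_x P(x)·H(Y|X=x):
  X=0: P(X=0) = 0.587, P(Y|X=0) = (217/587, 370/587) → H(Y|X=0) = 0.9504
  X=1: P(X=1) = 0.413, P(Y|X=1) = (85/413, 328/413) → H(Y|X=1) = 0.7334
H(Y|X) = 0.587·0.9504 + 0.413·0.7334 = 0.8608 bits

H(X,Y) = -Σ_{x,y} P(x,y) log₂ P(x,y). Per-cell terms -P(x,y)·log₂P(x,y):
  X=0: 0.4783, 0.5307
  X=1: 0.3023, 0.5275
Sum of the 4 terms: H(X,Y) = 1.8388 bits

Chain rule check:
  H(X) + H(Y|X) = 0.9780 + 0.8608 = 1.8388 bits
  H(X,Y) = 1.8388 bits
✓ Chain rule verified.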